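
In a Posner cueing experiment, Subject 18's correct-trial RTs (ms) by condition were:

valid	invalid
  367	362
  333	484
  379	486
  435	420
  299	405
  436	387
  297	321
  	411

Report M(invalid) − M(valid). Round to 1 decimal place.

45.8 ms

M(valid) = 2546/7 = 363.714
M(invalid) = 3276/8 = 409.500
Difference = 409.500 − 363.714 = 45.786 ms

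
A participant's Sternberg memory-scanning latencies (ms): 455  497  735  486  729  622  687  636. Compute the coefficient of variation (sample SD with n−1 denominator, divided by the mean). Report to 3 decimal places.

0.186

n = 8, Σ = 4847, M = 605.8750
Σ(x−M)² = 88568.875; s = √(88568.875/7) = 112.4842
CV = 112.4842 / 605.8750 = 0.18566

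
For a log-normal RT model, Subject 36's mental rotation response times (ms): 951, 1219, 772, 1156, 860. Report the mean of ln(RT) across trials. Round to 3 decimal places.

ln(RT): 6.8575, 7.1058, 6.6490, 7.0527, 6.7569
Σ ln(RT) = 34.4219
Mean = 34.4219/5 = 6.88439

6.884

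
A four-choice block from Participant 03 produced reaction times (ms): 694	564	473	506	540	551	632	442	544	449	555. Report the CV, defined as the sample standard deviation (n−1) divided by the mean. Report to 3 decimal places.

n = 11, Σ = 5950, M = 540.9091
Σ(x−M)² = 56638.909; s = √(56638.909/10) = 75.2588
CV = 75.2588 / 540.9091 = 0.13913

0.139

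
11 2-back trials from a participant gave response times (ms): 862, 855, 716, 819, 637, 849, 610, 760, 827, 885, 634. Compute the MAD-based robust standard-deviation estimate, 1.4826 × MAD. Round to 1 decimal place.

87.5 ms

Sorted: 610, 634, 637, 716, 760, 819, 827, 849, 855, 862, 885 → median = 819
|x − 819| sorted: 0, 8, 30, 36, 43, 59, 66, 103, 182, 185, 209 → MAD = 59
Robust SD ≈ 1.4826 × 59 = 87.473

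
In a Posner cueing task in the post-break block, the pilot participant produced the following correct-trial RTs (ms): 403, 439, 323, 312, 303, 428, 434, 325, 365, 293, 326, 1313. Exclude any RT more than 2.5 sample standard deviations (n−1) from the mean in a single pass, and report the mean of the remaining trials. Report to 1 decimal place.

n = 12, ΣRT = 5264, M = 438.667
Σ(x−M)² = 865954.67; s = √(865954.67/11) = 280.576
Cutoffs: 438.667 ± 2.5·280.576 → [-262.8, 1140.1]
Outside: 1313 → excluded.
Retained (n=11): Σ = 3951, mean = 3951/11 = 359.182

359.2 ms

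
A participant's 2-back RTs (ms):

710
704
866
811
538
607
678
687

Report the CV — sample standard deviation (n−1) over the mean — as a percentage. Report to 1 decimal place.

14.8%

n = 8, Σ = 5601, M = 700.1250
Σ(x−M)² = 75538.875; s = √(75538.875/7) = 103.8810
CV = 103.8810 / 700.1250 = 0.14837 = 14.837%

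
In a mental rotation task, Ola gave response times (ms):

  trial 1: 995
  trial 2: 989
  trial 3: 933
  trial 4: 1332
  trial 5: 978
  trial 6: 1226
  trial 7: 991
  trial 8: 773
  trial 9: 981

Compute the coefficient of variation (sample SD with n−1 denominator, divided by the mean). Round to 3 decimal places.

n = 9, Σ = 9198, M = 1022.0000
Σ(x−M)² = 214034.000; s = √(214034.000/8) = 163.5673
CV = 163.5673 / 1022.0000 = 0.16005

0.160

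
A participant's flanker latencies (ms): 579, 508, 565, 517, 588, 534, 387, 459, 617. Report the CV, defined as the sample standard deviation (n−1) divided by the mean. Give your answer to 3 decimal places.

0.135

n = 9, Σ = 4754, M = 528.2222
Σ(x−M)² = 40689.556; s = √(40689.556/8) = 71.3176
CV = 71.3176 / 528.2222 = 0.13501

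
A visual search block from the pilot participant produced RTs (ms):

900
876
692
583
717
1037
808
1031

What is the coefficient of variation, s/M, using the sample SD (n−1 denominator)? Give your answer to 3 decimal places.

n = 8, Σ = 6644, M = 830.5000
Σ(x−M)² = 183570.000; s = √(183570.000/7) = 161.9391
CV = 161.9391 / 830.5000 = 0.19499

0.195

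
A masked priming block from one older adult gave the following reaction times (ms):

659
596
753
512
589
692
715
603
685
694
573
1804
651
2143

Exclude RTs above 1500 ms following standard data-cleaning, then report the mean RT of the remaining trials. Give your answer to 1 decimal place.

643.5 ms

Excluded: 1804, 2143
Retained (n=12): Σ = 7722
Mean = 7722/12 = 643.5000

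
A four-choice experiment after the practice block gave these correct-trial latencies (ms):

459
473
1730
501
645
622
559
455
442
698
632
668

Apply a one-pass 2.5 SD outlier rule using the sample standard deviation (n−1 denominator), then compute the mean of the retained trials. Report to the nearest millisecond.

559 ms

n = 12, ΣRT = 7884, M = 657.000
Σ(x−M)² = 1349154.00; s = √(1349154.00/11) = 350.215
Cutoffs: 657.000 ± 2.5·350.215 → [-218.5, 1532.5]
Outside: 1730 → excluded.
Retained (n=11): Σ = 6154, mean = 6154/11 = 559.455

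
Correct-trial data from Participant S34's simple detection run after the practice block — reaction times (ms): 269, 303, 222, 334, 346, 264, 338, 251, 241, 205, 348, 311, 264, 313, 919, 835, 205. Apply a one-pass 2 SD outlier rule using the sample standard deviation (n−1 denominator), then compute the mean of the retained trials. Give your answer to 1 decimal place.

n = 17, ΣRT = 5968, M = 351.059
Σ(x−M)² = 665954.94; s = √(665954.94/16) = 204.015
Cutoffs: 351.059 ± 2·204.015 → [-57.0, 759.1]
Outside: 835, 919 → excluded.
Retained (n=15): Σ = 4214, mean = 4214/15 = 280.933

280.9 ms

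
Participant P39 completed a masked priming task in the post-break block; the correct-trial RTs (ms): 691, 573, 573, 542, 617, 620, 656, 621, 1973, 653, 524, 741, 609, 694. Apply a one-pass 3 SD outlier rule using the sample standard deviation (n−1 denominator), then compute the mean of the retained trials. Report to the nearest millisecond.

624 ms

n = 14, ΣRT = 10087, M = 720.500
Σ(x−M)² = 1736597.50; s = √(1736597.50/13) = 365.492
Cutoffs: 720.500 ± 3·365.492 → [-376.0, 1817.0]
Outside: 1973 → excluded.
Retained (n=13): Σ = 8114, mean = 8114/13 = 624.154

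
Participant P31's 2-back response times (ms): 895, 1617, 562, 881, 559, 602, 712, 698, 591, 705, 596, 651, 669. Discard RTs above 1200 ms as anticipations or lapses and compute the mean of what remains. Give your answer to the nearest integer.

Excluded: 1617
Retained (n=12): Σ = 8121
Mean = 8121/12 = 676.7500

677 ms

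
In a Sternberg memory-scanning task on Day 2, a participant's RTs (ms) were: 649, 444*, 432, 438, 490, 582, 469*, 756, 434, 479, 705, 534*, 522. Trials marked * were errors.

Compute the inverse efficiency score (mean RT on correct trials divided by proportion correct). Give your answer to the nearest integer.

713 ms

Correct trials (n=10): 649, 432, 438, 490, 582, 756, 434, 479, 705, 522
Mean correct RT = 5487/10 = 548.7000 ms
Proportion correct = 10/13
IES = 548.7000 / (10/13) = 713.310 ms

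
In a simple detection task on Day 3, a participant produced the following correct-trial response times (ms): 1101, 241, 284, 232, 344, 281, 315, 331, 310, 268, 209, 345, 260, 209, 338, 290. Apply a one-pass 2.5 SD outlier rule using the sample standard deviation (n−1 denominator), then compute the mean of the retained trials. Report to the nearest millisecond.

284 ms

n = 16, ΣRT = 5358, M = 334.875
Σ(x−M)² = 656839.75; s = √(656839.75/15) = 209.259
Cutoffs: 334.875 ± 2.5·209.259 → [-188.3, 858.0]
Outside: 1101 → excluded.
Retained (n=15): Σ = 4257, mean = 4257/15 = 283.800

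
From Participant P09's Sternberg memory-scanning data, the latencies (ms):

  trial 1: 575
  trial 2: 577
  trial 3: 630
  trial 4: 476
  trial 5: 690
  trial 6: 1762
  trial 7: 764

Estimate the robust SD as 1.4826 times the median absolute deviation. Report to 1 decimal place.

Sorted: 476, 575, 577, 630, 690, 764, 1762 → median = 630
|x − 630| sorted: 0, 53, 55, 60, 134, 154, 1132 → MAD = 60
Robust SD ≈ 1.4826 × 60 = 88.956

89.0 ms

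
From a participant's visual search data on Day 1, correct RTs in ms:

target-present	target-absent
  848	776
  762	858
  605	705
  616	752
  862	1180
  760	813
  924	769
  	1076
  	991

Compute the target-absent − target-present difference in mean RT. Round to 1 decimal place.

111.9 ms

M(target-present) = 5377/7 = 768.143
M(target-absent) = 7920/9 = 880.000
Difference = 880.000 − 768.143 = 111.857 ms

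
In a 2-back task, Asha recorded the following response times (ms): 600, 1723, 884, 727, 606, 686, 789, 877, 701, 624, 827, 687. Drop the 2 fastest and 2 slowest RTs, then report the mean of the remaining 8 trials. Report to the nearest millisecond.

Sorted: 600, 606, 624, 686, 687, 701, 727, 789, 827, 877, 884, 1723
Drop lowest 2 (600, 606) and highest 2 (884, 1723)
Remaining (n=8): Σ = 5918, mean = 5918/8 = 739.750

740 ms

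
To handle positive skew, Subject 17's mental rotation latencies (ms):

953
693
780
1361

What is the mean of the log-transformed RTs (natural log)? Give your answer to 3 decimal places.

6.819

ln(RT): 6.8596, 6.5410, 6.6593, 7.2160
Σ ln(RT) = 27.2759
Mean = 27.2759/4 = 6.81898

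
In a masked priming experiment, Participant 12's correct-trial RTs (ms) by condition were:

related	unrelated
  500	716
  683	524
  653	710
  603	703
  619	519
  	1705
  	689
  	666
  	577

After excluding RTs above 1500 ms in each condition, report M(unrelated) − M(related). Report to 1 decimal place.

unrelated: exclude 1705
M(related) = 3058/5 = 611.600
M(unrelated) = 5104/8 = 638.000
Difference = 638.000 − 611.600 = 26.400 ms

26.4 ms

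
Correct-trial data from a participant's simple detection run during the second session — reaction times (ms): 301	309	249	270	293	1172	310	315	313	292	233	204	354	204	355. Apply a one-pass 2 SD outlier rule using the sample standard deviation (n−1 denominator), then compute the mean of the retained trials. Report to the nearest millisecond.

286 ms

n = 15, ΣRT = 5174, M = 344.933
Σ(x−M)² = 763150.93; s = √(763150.93/14) = 233.475
Cutoffs: 344.933 ± 2·233.475 → [-122.0, 811.9]
Outside: 1172 → excluded.
Retained (n=14): Σ = 4002, mean = 4002/14 = 285.857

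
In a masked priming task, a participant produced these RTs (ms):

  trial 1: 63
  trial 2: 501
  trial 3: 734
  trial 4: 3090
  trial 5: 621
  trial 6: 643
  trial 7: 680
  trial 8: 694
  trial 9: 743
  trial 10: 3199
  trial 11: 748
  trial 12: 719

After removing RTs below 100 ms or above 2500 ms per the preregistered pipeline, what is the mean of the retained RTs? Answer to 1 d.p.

Excluded: 63, 3090, 3199
Retained (n=9): Σ = 6083
Mean = 6083/9 = 675.8889

675.9 ms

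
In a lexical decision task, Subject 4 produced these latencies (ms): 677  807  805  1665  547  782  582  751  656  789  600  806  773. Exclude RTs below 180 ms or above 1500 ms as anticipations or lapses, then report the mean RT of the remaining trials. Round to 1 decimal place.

Excluded: 1665
Retained (n=12): Σ = 8575
Mean = 8575/12 = 714.5833

714.6 ms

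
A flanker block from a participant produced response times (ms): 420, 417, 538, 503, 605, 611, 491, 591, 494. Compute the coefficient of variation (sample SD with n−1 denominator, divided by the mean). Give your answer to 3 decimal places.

0.142

n = 9, Σ = 4670, M = 518.8889
Σ(x−M)² = 43274.889; s = √(43274.889/8) = 73.5484
CV = 73.5484 / 518.8889 = 0.14174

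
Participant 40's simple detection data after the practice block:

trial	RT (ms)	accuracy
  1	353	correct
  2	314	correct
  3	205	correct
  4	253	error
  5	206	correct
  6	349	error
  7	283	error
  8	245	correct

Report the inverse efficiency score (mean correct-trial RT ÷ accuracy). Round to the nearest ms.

423 ms

Correct trials (n=5): 353, 314, 205, 206, 245
Mean correct RT = 1323/5 = 264.6000 ms
Proportion correct = 5/8
IES = 264.6000 / (5/8) = 423.360 ms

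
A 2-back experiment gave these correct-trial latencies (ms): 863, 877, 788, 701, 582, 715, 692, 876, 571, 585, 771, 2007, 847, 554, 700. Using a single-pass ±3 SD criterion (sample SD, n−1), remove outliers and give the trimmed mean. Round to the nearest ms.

723 ms

n = 15, ΣRT = 12129, M = 808.600
Σ(x−M)² = 1720003.60; s = √(1720003.60/14) = 350.510
Cutoffs: 808.600 ± 3·350.510 → [-242.9, 1860.1]
Outside: 2007 → excluded.
Retained (n=14): Σ = 10122, mean = 10122/14 = 723.000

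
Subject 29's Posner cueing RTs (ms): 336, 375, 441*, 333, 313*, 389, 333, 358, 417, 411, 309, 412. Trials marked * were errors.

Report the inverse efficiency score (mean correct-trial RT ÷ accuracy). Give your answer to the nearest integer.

441 ms

Correct trials (n=10): 336, 375, 333, 389, 333, 358, 417, 411, 309, 412
Mean correct RT = 3673/10 = 367.3000 ms
Proportion correct = 10/12
IES = 367.3000 / (10/12) = 440.760 ms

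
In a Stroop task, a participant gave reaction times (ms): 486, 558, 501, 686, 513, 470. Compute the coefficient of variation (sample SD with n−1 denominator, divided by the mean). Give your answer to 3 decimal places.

0.148

n = 6, Σ = 3214, M = 535.6667
Σ(x−M)² = 31593.333; s = √(31593.333/5) = 79.4900
CV = 79.4900 / 535.6667 = 0.14839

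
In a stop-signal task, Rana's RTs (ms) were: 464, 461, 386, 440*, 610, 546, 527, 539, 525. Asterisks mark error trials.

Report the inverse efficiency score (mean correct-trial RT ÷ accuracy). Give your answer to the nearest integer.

Correct trials (n=8): 464, 461, 386, 610, 546, 527, 539, 525
Mean correct RT = 4058/8 = 507.2500 ms
Proportion correct = 8/9
IES = 507.2500 / (8/9) = 570.656 ms

571 ms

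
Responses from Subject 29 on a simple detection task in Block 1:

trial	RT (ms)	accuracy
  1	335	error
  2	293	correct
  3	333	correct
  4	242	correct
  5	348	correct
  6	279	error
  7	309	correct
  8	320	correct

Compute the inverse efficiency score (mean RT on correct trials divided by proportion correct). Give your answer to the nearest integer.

Correct trials (n=6): 293, 333, 242, 348, 309, 320
Mean correct RT = 1845/6 = 307.5000 ms
Proportion correct = 6/8
IES = 307.5000 / (6/8) = 410.000 ms

410 ms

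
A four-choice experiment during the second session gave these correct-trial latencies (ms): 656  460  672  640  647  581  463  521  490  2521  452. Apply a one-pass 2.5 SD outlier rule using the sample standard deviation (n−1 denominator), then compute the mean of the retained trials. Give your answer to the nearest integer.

558 ms

n = 11, ΣRT = 8103, M = 736.636
Σ(x−M)² = 3575980.55; s = √(3575980.55/10) = 597.995
Cutoffs: 736.636 ± 2.5·597.995 → [-758.4, 2231.6]
Outside: 2521 → excluded.
Retained (n=10): Σ = 5582, mean = 5582/10 = 558.200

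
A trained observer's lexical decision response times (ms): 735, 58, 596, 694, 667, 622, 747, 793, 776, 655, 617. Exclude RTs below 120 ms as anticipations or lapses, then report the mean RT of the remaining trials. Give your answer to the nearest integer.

Excluded: 58
Retained (n=10): Σ = 6902
Mean = 6902/10 = 690.2000

690 ms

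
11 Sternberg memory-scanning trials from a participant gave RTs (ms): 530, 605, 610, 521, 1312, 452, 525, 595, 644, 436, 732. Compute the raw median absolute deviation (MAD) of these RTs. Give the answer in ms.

70 ms

Sorted: 436, 452, 521, 525, 530, 595, 605, 610, 644, 732, 1312 → median = 595
|x − 595|: 65, 10, 15, 74, 717, 143, 70, 0, 49, 159, 137
Sorted deviations: 0, 10, 15, 49, 65, 70, 74, 137, 143, 159, 717 → MAD = 70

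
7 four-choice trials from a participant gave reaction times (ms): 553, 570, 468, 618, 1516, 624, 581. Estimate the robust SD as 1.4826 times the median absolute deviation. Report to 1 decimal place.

54.9 ms

Sorted: 468, 553, 570, 581, 618, 624, 1516 → median = 581
|x − 581| sorted: 0, 11, 28, 37, 43, 113, 935 → MAD = 37
Robust SD ≈ 1.4826 × 37 = 54.856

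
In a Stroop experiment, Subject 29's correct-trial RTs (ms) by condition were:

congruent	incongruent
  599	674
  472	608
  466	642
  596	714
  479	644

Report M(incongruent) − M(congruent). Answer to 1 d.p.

M(congruent) = 2612/5 = 522.400
M(incongruent) = 3282/5 = 656.400
Difference = 656.400 − 522.400 = 134.000 ms

134.0 ms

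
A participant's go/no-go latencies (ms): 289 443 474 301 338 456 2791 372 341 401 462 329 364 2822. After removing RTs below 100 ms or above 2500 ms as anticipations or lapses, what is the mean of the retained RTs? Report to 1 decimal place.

Excluded: 2791, 2822
Retained (n=12): Σ = 4570
Mean = 4570/12 = 380.8333

380.8 ms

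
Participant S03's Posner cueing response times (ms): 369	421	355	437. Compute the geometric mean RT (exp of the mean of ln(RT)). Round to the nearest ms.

ln(RT): 5.9108, 6.0426, 5.8721, 6.0799
Mean ln(RT) = 23.9055/4 = 5.97637
Geometric mean = exp(5.97637) = 394.01 ms

394 ms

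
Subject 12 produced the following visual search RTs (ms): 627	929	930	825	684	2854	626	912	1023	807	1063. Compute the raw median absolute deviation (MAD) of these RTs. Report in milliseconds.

Sorted: 626, 627, 684, 807, 825, 912, 929, 930, 1023, 1063, 2854 → median = 912
|x − 912|: 285, 17, 18, 87, 228, 1942, 286, 0, 111, 105, 151
Sorted deviations: 0, 17, 18, 87, 105, 111, 151, 228, 285, 286, 1942 → MAD = 111

111 ms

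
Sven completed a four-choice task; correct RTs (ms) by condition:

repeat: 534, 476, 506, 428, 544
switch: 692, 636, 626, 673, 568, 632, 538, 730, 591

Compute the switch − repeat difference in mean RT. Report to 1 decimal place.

134.2 ms

M(repeat) = 2488/5 = 497.600
M(switch) = 5686/9 = 631.778
Difference = 631.778 − 497.600 = 134.178 ms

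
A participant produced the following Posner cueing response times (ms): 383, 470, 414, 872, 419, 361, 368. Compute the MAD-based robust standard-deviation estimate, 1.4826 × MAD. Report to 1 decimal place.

68.2 ms

Sorted: 361, 368, 383, 414, 419, 470, 872 → median = 414
|x − 414| sorted: 0, 5, 31, 46, 53, 56, 458 → MAD = 46
Robust SD ≈ 1.4826 × 46 = 68.200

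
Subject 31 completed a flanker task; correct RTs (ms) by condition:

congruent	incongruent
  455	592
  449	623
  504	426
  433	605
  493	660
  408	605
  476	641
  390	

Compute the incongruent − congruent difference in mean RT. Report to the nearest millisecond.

142 ms

M(congruent) = 3608/8 = 451.000
M(incongruent) = 4152/7 = 593.143
Difference = 593.143 − 451.000 = 142.143 ms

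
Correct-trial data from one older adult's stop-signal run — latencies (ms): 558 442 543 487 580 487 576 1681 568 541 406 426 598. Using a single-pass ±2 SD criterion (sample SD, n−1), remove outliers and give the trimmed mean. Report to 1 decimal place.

517.7 ms

n = 13, ΣRT = 7893, M = 607.154
Σ(x−M)² = 1296807.69; s = √(1296807.69/12) = 328.736
Cutoffs: 607.154 ± 2·328.736 → [-50.3, 1264.6]
Outside: 1681 → excluded.
Retained (n=12): Σ = 6212, mean = 6212/12 = 517.667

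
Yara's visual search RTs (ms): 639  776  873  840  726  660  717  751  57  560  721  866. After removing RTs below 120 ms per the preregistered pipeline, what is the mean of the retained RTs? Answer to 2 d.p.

739.00 ms

Excluded: 57
Retained (n=11): Σ = 8129
Mean = 8129/11 = 739.0000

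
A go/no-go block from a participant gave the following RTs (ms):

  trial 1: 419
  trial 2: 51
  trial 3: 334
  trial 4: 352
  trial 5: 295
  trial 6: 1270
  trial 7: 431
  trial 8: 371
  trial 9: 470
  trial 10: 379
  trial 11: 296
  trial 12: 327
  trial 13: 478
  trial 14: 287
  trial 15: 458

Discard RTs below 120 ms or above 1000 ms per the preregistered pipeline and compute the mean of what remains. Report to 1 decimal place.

Excluded: 51, 1270
Retained (n=13): Σ = 4897
Mean = 4897/13 = 376.6923

376.7 ms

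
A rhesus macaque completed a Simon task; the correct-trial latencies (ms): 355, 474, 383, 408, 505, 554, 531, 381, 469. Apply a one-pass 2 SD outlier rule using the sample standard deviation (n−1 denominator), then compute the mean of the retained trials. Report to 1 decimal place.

n = 9, ΣRT = 4060, M = 451.111
Σ(x−M)² = 41366.89; s = √(41366.89/8) = 71.909
Cutoffs: 451.111 ± 2·71.909 → [307.3, 594.9]
No RTs fall outside the cutoffs; all 9 retained. Mean = 4060/9 = 451.111

451.1 ms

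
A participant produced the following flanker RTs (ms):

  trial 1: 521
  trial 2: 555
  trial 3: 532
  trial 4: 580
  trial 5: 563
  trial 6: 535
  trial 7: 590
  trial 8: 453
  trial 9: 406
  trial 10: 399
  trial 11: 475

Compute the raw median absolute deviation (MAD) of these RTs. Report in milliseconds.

Sorted: 399, 406, 453, 475, 521, 532, 535, 555, 563, 580, 590 → median = 532
|x − 532|: 11, 23, 0, 48, 31, 3, 58, 79, 126, 133, 57
Sorted deviations: 0, 3, 11, 23, 31, 48, 57, 58, 79, 126, 133 → MAD = 48

48 ms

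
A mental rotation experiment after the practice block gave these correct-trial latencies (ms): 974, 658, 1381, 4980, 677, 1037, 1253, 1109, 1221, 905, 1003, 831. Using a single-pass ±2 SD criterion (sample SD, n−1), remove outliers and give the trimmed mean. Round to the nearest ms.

n = 12, ΣRT = 16029, M = 1335.750
Σ(x−M)² = 15018488.25; s = √(15018488.25/11) = 1168.468
Cutoffs: 1335.750 ± 2·1168.468 → [-1001.2, 3672.7]
Outside: 4980 → excluded.
Retained (n=11): Σ = 11049, mean = 11049/11 = 1004.455

1004 ms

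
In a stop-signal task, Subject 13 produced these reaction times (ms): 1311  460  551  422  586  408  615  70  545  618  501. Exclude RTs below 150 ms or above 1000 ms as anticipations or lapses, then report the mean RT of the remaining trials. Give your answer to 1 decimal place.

Excluded: 70, 1311
Retained (n=9): Σ = 4706
Mean = 4706/9 = 522.8889

522.9 ms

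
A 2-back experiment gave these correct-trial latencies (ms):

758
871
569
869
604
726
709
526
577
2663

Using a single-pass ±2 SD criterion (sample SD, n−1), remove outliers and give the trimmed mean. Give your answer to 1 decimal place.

689.9 ms

n = 10, ΣRT = 8872, M = 887.200
Σ(x−M)² = 3636635.60; s = √(3636635.60/9) = 635.665
Cutoffs: 887.200 ± 2·635.665 → [-384.1, 2158.5]
Outside: 2663 → excluded.
Retained (n=9): Σ = 6209, mean = 6209/9 = 689.889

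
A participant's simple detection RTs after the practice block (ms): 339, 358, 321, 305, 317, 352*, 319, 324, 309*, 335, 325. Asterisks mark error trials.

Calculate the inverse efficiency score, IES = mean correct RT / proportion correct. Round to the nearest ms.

400 ms

Correct trials (n=9): 339, 358, 321, 305, 317, 319, 324, 335, 325
Mean correct RT = 2943/9 = 327.0000 ms
Proportion correct = 9/11
IES = 327.0000 / (9/11) = 399.667 ms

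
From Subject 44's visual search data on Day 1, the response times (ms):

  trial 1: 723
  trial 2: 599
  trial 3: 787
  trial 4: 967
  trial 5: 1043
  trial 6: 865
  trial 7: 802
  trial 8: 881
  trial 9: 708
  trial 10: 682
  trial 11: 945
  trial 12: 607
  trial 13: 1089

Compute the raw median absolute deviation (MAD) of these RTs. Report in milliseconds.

120 ms

Sorted: 599, 607, 682, 708, 723, 787, 802, 865, 881, 945, 967, 1043, 1089 → median = 802
|x − 802|: 79, 203, 15, 165, 241, 63, 0, 79, 94, 120, 143, 195, 287
Sorted deviations: 0, 15, 63, 79, 79, 94, 120, 143, 165, 195, 203, 241, 287 → MAD = 120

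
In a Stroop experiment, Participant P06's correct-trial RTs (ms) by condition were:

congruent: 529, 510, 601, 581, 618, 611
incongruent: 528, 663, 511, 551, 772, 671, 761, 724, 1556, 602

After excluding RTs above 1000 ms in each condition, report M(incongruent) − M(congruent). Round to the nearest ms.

incongruent: exclude 1556
M(congruent) = 3450/6 = 575.000
M(incongruent) = 5783/9 = 642.556
Difference = 642.556 − 575.000 = 67.556 ms

68 ms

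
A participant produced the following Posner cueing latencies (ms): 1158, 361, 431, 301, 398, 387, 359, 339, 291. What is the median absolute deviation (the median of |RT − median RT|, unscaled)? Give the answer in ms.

Sorted: 291, 301, 339, 359, 361, 387, 398, 431, 1158 → median = 361
|x − 361|: 797, 0, 70, 60, 37, 26, 2, 22, 70
Sorted deviations: 0, 2, 22, 26, 37, 60, 70, 70, 797 → MAD = 37

37 ms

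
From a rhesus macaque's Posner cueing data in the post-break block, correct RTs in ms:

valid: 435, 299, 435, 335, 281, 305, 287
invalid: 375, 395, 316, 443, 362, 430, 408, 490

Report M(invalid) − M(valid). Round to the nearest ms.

63 ms

M(valid) = 2377/7 = 339.571
M(invalid) = 3219/8 = 402.375
Difference = 402.375 − 339.571 = 62.804 ms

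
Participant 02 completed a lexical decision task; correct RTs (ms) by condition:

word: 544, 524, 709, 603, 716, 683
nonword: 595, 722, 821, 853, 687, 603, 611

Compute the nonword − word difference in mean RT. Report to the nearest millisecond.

M(word) = 3779/6 = 629.833
M(nonword) = 4892/7 = 698.857
Difference = 698.857 − 629.833 = 69.024 ms

69 ms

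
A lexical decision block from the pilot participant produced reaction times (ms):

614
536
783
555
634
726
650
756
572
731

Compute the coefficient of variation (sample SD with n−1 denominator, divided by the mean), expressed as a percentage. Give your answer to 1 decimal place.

n = 10, Σ = 6557, M = 655.7000
Σ(x−M)² = 70594.100; s = √(70594.100/9) = 88.5652
CV = 88.5652 / 655.7000 = 0.13507 = 13.507%

13.5%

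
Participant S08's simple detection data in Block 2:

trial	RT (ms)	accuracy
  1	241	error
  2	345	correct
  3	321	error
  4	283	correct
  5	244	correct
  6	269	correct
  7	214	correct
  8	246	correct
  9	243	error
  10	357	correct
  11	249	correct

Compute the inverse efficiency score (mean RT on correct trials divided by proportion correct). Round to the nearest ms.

379 ms

Correct trials (n=8): 345, 283, 244, 269, 214, 246, 357, 249
Mean correct RT = 2207/8 = 275.8750 ms
Proportion correct = 8/11
IES = 275.8750 / (8/11) = 379.328 ms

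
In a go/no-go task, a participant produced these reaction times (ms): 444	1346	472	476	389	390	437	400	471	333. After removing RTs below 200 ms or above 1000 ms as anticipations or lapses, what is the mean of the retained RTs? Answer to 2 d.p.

423.56 ms

Excluded: 1346
Retained (n=9): Σ = 3812
Mean = 3812/9 = 423.5556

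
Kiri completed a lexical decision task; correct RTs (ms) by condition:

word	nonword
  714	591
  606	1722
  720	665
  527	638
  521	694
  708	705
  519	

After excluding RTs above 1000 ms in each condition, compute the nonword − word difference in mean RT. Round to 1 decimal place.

42.2 ms

nonword: exclude 1722
M(word) = 4315/7 = 616.429
M(nonword) = 3293/5 = 658.600
Difference = 658.600 − 616.429 = 42.171 ms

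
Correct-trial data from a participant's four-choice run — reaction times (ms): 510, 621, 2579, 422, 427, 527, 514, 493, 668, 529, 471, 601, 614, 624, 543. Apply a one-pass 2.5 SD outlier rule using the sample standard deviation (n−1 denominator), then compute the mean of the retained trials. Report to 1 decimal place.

n = 15, ΣRT = 10143, M = 676.200
Σ(x−M)² = 3954000.40; s = √(3954000.40/14) = 531.440
Cutoffs: 676.200 ± 2.5·531.440 → [-652.4, 2004.8]
Outside: 2579 → excluded.
Retained (n=14): Σ = 7564, mean = 7564/14 = 540.286

540.3 ms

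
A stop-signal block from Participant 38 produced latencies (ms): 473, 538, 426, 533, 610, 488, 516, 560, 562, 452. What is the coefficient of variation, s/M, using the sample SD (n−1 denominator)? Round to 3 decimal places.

n = 10, Σ = 5158, M = 515.8000
Σ(x−M)² = 28489.600; s = √(28489.600/9) = 56.2629
CV = 56.2629 / 515.8000 = 0.10908

0.109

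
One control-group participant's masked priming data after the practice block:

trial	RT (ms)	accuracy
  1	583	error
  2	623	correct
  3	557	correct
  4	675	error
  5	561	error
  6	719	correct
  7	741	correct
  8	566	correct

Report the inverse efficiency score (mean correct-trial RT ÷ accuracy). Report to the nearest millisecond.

1026 ms

Correct trials (n=5): 623, 557, 719, 741, 566
Mean correct RT = 3206/5 = 641.2000 ms
Proportion correct = 5/8
IES = 641.2000 / (5/8) = 1025.920 ms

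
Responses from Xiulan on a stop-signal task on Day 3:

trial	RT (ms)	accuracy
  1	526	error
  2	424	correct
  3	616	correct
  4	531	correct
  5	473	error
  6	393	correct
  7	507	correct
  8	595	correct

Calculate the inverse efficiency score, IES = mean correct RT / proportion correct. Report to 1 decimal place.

Correct trials (n=6): 424, 616, 531, 393, 507, 595
Mean correct RT = 3066/6 = 511.0000 ms
Proportion correct = 6/8
IES = 511.0000 / (6/8) = 681.333 ms

681.3 ms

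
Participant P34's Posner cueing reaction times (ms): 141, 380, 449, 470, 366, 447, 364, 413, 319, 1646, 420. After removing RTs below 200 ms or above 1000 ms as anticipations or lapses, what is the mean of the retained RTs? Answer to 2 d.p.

Excluded: 141, 1646
Retained (n=9): Σ = 3628
Mean = 3628/9 = 403.1111

403.11 ms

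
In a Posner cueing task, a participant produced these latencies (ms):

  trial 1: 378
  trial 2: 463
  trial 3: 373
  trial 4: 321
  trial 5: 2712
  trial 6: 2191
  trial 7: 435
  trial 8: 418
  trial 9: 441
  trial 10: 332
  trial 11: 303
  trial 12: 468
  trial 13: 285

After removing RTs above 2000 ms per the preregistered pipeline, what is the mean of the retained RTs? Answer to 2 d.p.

Excluded: 2191, 2712
Retained (n=11): Σ = 4217
Mean = 4217/11 = 383.3636

383.36 ms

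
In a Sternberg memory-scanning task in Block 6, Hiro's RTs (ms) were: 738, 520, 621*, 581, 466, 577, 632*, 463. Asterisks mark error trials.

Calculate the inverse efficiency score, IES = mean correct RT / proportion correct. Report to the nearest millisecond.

Correct trials (n=6): 738, 520, 581, 466, 577, 463
Mean correct RT = 3345/6 = 557.5000 ms
Proportion correct = 6/8
IES = 557.5000 / (6/8) = 743.333 ms

743 ms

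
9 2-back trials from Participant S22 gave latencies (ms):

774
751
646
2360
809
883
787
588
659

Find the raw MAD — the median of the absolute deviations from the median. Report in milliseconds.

Sorted: 588, 646, 659, 751, 774, 787, 809, 883, 2360 → median = 774
|x − 774|: 0, 23, 128, 1586, 35, 109, 13, 186, 115
Sorted deviations: 0, 13, 23, 35, 109, 115, 128, 186, 1586 → MAD = 109

109 ms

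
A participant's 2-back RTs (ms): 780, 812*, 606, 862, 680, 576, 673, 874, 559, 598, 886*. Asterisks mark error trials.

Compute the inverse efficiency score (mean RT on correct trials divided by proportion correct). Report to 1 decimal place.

843.1 ms

Correct trials (n=9): 780, 606, 862, 680, 576, 673, 874, 559, 598
Mean correct RT = 6208/9 = 689.7778 ms
Proportion correct = 9/11
IES = 689.7778 / (9/11) = 843.062 ms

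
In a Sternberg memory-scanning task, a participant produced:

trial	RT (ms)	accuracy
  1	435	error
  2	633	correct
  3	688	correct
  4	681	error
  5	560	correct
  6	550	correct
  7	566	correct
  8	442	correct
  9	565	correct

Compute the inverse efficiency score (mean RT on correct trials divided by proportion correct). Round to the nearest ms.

Correct trials (n=7): 633, 688, 560, 550, 566, 442, 565
Mean correct RT = 4004/7 = 572.0000 ms
Proportion correct = 7/9
IES = 572.0000 / (7/9) = 735.429 ms

735 ms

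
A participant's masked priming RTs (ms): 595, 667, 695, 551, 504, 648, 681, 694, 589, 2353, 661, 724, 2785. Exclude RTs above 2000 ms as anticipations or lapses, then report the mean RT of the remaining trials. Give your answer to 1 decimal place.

637.2 ms

Excluded: 2353, 2785
Retained (n=11): Σ = 7009
Mean = 7009/11 = 637.1818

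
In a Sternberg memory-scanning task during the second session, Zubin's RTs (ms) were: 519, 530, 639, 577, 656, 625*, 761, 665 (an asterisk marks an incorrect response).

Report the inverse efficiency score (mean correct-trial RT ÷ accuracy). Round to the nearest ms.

Correct trials (n=7): 519, 530, 639, 577, 656, 761, 665
Mean correct RT = 4347/7 = 621.0000 ms
Proportion correct = 7/8
IES = 621.0000 / (7/8) = 709.714 ms

710 ms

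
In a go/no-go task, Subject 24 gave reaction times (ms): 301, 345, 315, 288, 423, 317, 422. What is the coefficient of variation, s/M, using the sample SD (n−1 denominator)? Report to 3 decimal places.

0.163

n = 7, Σ = 2411, M = 344.4286
Σ(x−M)² = 18879.714; s = √(18879.714/6) = 56.0947
CV = 56.0947 / 344.4286 = 0.16286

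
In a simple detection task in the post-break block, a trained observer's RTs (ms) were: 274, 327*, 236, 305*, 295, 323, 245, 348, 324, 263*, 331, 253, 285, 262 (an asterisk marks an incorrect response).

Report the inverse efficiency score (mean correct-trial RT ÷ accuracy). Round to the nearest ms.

367 ms

Correct trials (n=11): 274, 236, 295, 323, 245, 348, 324, 331, 253, 285, 262
Mean correct RT = 3176/11 = 288.7273 ms
Proportion correct = 11/14
IES = 288.7273 / (11/14) = 367.471 ms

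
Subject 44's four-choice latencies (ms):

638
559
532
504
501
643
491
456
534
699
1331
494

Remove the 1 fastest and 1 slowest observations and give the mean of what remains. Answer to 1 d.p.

559.5 ms

Sorted: 456, 491, 494, 501, 504, 532, 534, 559, 638, 643, 699, 1331
Drop lowest 1 (456) and highest 1 (1331)
Remaining (n=10): Σ = 5595, mean = 5595/10 = 559.500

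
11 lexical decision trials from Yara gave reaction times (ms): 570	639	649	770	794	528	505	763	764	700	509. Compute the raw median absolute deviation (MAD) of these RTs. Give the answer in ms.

Sorted: 505, 509, 528, 570, 639, 649, 700, 763, 764, 770, 794 → median = 649
|x − 649|: 79, 10, 0, 121, 145, 121, 144, 114, 115, 51, 140
Sorted deviations: 0, 10, 51, 79, 114, 115, 121, 121, 140, 144, 145 → MAD = 115

115 ms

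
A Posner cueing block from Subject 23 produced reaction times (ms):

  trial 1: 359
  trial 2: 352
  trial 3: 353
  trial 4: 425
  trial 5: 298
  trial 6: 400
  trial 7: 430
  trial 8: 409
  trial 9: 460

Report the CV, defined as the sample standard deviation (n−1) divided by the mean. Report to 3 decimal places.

0.130

n = 9, Σ = 3486, M = 387.3333
Σ(x−M)² = 20360.000; s = √(20360.000/8) = 50.4480
CV = 50.4480 / 387.3333 = 0.13024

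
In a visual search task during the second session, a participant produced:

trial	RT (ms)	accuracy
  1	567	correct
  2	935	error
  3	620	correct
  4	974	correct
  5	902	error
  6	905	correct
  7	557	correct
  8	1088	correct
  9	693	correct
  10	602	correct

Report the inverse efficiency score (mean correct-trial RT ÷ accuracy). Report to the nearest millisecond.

Correct trials (n=8): 567, 620, 974, 905, 557, 1088, 693, 602
Mean correct RT = 6006/8 = 750.7500 ms
Proportion correct = 8/10
IES = 750.7500 / (8/10) = 938.438 ms

938 ms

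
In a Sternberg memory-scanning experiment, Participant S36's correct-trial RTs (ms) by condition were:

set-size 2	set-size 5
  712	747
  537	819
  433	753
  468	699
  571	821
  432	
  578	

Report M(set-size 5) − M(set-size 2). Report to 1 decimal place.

234.8 ms

M(set-size 2) = 3731/7 = 533.000
M(set-size 5) = 3839/5 = 767.800
Difference = 767.800 − 533.000 = 234.800 ms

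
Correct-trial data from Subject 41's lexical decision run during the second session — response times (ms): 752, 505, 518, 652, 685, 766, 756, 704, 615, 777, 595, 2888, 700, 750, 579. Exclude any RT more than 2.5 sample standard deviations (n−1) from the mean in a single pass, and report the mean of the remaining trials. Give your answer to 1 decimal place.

668.1 ms

n = 15, ΣRT = 12242, M = 816.133
Σ(x−M)² = 4710249.73; s = √(4710249.73/14) = 580.040
Cutoffs: 816.133 ± 2.5·580.040 → [-634.0, 2266.2]
Outside: 2888 → excluded.
Retained (n=14): Σ = 9354, mean = 9354/14 = 668.143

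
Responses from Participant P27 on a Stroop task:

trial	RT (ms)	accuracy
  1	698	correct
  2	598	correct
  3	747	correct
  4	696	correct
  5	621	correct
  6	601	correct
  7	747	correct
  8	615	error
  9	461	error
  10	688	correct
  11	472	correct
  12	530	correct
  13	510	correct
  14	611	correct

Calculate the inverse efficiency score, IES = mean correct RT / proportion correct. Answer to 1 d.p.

Correct trials (n=12): 698, 598, 747, 696, 621, 601, 747, 688, 472, 530, 510, 611
Mean correct RT = 7519/12 = 626.5833 ms
Proportion correct = 12/14
IES = 626.5833 / (12/14) = 731.014 ms

731.0 ms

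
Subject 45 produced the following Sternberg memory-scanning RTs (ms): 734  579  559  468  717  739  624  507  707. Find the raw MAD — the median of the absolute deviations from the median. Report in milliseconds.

93 ms

Sorted: 468, 507, 559, 579, 624, 707, 717, 734, 739 → median = 624
|x − 624|: 110, 45, 65, 156, 93, 115, 0, 117, 83
Sorted deviations: 0, 45, 65, 83, 93, 110, 115, 117, 156 → MAD = 93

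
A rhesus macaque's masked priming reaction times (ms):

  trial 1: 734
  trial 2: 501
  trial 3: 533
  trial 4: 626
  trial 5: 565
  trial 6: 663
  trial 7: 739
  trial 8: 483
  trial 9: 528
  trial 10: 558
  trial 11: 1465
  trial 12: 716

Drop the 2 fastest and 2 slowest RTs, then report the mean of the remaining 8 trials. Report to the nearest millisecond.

615 ms

Sorted: 483, 501, 528, 533, 558, 565, 626, 663, 716, 734, 739, 1465
Drop lowest 2 (483, 501) and highest 2 (739, 1465)
Remaining (n=8): Σ = 4923, mean = 4923/8 = 615.375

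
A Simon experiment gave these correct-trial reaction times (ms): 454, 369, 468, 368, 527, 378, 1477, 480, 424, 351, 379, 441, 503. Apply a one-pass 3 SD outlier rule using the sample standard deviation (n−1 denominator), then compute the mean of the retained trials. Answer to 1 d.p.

428.5 ms

n = 13, ΣRT = 6619, M = 509.154
Σ(x−M)² = 1053285.69; s = √(1053285.69/12) = 296.266
Cutoffs: 509.154 ± 3·296.266 → [-379.6, 1398.0]
Outside: 1477 → excluded.
Retained (n=12): Σ = 5142, mean = 5142/12 = 428.500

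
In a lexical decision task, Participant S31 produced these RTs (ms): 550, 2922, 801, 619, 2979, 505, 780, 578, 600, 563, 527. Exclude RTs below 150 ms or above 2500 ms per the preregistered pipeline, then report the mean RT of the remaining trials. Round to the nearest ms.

Excluded: 2922, 2979
Retained (n=9): Σ = 5523
Mean = 5523/9 = 613.6667

614 ms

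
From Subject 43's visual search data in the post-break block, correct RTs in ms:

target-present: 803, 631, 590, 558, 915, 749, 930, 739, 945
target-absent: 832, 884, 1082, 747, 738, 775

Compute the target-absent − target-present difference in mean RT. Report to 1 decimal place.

80.8 ms

M(target-present) = 6860/9 = 762.222
M(target-absent) = 5058/6 = 843.000
Difference = 843.000 − 762.222 = 80.778 ms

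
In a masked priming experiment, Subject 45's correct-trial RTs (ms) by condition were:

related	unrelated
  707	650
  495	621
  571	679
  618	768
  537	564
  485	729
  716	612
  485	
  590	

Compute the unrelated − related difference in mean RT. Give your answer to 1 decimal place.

82.2 ms

M(related) = 5204/9 = 578.222
M(unrelated) = 4623/7 = 660.429
Difference = 660.429 − 578.222 = 82.206 ms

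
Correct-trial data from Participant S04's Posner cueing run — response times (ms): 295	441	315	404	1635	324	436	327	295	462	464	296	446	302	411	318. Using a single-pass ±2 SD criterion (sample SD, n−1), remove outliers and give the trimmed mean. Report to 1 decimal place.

369.1 ms

n = 16, ΣRT = 7171, M = 448.188
Σ(x−M)² = 1568766.44; s = √(1568766.44/15) = 323.395
Cutoffs: 448.188 ± 2·323.395 → [-198.6, 1095.0]
Outside: 1635 → excluded.
Retained (n=15): Σ = 5536, mean = 5536/15 = 369.067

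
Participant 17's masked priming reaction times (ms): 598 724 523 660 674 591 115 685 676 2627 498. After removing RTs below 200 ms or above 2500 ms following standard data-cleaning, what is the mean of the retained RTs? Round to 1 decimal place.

Excluded: 115, 2627
Retained (n=9): Σ = 5629
Mean = 5629/9 = 625.4444

625.4 ms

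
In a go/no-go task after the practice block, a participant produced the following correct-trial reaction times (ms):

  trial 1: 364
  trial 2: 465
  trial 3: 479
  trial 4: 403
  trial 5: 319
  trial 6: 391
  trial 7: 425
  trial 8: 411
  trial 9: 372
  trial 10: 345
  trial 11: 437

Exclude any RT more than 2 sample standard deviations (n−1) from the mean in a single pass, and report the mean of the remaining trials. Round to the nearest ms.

n = 11, ΣRT = 4411, M = 401.000
Σ(x−M)² = 24326.00; s = √(24326.00/10) = 49.321
Cutoffs: 401.000 ± 2·49.321 → [302.4, 499.6]
No RTs fall outside the cutoffs; all 11 retained. Mean = 4411/11 = 401.000

401 ms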